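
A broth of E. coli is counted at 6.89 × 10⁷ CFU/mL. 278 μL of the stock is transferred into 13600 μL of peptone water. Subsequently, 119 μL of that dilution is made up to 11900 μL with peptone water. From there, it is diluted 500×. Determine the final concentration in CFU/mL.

Overall dilution factor = 49.92 × 100 × 500 = 2.50 × 10⁶.
6.89 × 10⁷ CFU/mL / 2.50 × 10⁶ = 27.6 CFU/mL.

27.6 CFU/mL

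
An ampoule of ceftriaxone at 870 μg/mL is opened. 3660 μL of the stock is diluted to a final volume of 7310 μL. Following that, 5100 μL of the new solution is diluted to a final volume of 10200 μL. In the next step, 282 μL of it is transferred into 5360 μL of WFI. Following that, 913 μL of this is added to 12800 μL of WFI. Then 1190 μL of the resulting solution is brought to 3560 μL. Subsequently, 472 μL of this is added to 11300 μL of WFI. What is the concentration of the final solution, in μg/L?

Overall dilution factor = 1.997 × 2 × 20.01 × 15.02 × 2.992 × 24.94 = 8.96 × 10⁴.
870 μg/mL / 8.96 × 10⁴ = 9.71 × 10⁻³ μg/mL = 9.71 μg/L.

9.71 μg/L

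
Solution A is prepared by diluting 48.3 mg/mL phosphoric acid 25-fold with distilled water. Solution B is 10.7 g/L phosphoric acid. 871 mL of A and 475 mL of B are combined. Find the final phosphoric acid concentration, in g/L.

5.03 g/L

C_A = 48.3 mg/mL / 25 = 1.93 mg/mL.
C_B = 10.7 g/L = 10.7 mg/mL.
C_mix = (C_A·V_A + C_B·V_B)/(V_A + V_B) = (1.93×871 + 10.7×475) / 1346 = 5.03 mg/mL = 5.03 g/L.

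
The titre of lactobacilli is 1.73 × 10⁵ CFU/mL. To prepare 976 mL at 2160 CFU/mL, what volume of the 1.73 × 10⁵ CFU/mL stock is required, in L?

0.0122 L

V₁ = C₂V₂/C₁ = 2160 × 976 / 1.73 × 10⁵ = 12.2 mL = 0.0122 L.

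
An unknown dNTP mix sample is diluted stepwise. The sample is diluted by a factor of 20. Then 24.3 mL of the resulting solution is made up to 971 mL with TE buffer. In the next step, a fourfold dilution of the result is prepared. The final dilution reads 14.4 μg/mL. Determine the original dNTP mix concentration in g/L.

46.0 g/L

Overall dilution factor = 20 × 39.96 × 4 = 3197.
Original = 14.4 μg/mL × 3197 = 4.60 × 10⁴ μg/mL = 46.0 g/L.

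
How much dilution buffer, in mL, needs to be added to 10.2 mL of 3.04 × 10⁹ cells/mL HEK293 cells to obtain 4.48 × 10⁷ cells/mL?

682 mL

V₂ = C₁V₁/C₂ = 3.04 × 10⁹ × 10.2 / 4.48 × 10⁷ = 692 mL.
Diluent to add = V₂ − V₁ = 692 − 10.2 = 682 mL.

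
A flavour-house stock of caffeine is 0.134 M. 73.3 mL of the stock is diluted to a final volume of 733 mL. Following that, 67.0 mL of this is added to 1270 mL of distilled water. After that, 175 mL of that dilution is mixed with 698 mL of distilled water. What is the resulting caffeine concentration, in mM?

0.135 mM

Overall dilution factor = 10 × 19.96 × 4.989 = 995.
0.134 M / 995 = 1.35 × 10⁻⁴ M = 0.135 mM.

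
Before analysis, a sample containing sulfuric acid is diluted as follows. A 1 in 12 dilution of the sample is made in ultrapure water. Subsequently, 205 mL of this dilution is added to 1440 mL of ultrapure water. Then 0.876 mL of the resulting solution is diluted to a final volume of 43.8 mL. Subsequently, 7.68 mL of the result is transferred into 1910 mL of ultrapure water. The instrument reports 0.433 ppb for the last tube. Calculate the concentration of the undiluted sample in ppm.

521 ppm

Overall dilution factor = 12 × 8.024 × 50 × 249.7 = 1.20 × 10⁶.
Original = 0.433 ppb × 1.20 × 10⁶ = 5.21 × 10⁵ ppb = 521 ppm.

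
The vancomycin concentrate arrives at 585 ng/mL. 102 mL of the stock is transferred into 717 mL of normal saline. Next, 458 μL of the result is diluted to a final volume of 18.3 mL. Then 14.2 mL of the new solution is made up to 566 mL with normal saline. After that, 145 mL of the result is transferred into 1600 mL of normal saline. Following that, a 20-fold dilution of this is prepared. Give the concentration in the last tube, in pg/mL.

Overall dilution factor = 8.029 × 39.96 × 39.86 × 12.03 × 20 = 3.08 × 10⁶.
585 ng/mL / 3.08 × 10⁶ = 1.90 × 10⁻⁴ ng/mL = 0.190 pg/mL.

0.190 pg/mL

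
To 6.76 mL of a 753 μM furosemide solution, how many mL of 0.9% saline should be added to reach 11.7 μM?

428 mL

V₂ = C₁V₁/C₂ = 753 × 6.76 / 11.7 = 435 mL.
Diluent to add = V₂ − V₁ = 435 − 6.76 = 428 mL.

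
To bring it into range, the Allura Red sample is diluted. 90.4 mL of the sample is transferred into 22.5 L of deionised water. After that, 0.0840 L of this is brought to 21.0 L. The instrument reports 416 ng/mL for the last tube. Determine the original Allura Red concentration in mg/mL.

26.0 mg/mL

Overall dilution factor = 249.9 × 250 = 6.25 × 10⁴.
Original = 416 ng/mL × 6.25 × 10⁴ = 2.60 × 10⁷ ng/mL = 26.0 mg/mL.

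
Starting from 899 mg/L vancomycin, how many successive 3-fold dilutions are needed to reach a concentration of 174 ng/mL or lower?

Need 3ⁿ ≥ 5167, so n ≥ log(5167)/log(3) = 7.78.
Minimum whole steps: n = 8.

8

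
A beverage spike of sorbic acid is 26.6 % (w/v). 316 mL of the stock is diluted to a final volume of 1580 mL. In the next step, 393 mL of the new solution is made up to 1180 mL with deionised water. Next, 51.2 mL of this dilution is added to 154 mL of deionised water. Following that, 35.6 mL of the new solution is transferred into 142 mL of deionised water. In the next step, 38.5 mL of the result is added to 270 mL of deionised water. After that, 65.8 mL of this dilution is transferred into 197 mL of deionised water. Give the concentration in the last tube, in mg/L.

Overall dilution factor = 5 × 3.003 × 4.008 × 4.989 × 8.013 × 3.994 = 9606.
26.6 % (w/v) / 9606 = 2.77 × 10⁻³ % (w/v) = 27.7 mg/L.

27.7 mg/L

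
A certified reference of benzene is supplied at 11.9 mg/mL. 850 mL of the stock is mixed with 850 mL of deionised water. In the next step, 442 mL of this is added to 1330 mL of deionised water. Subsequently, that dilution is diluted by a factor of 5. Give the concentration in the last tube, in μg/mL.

Overall dilution factor = 2 × 4.009 × 5 = 40.1.
11.9 mg/mL / 40.1 = 0.297 mg/mL = 297 μg/mL.

297 μg/mL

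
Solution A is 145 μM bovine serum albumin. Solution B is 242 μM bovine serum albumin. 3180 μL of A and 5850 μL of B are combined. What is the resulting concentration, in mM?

0.208 mM

C_mix = (C_A·V_A + C_B·V_B)/(V_A + V_B) = (145×3180 + 242×5850) / 9030 = 208 μM = 0.208 mM.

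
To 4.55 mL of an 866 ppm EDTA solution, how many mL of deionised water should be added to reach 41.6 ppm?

V₂ = C₁V₁/C₂ = 866 × 4.55 / 41.6 = 94.7 mL.
Diluent to add = V₂ − V₁ = 94.7 − 4.55 = 90.2 mL.

90.2 mL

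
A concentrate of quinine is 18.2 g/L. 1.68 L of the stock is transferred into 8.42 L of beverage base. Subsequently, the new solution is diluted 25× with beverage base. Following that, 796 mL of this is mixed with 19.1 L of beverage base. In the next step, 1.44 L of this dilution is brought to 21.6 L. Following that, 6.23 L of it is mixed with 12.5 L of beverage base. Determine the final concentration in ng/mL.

Overall dilution factor = 6.012 × 25 × 24.99 × 15 × 3.006 = 1.69 × 10⁵.
18.2 g/L / 1.69 × 10⁵ = 1.07 × 10⁻⁴ g/L = 107 ng/mL.

107 ng/mL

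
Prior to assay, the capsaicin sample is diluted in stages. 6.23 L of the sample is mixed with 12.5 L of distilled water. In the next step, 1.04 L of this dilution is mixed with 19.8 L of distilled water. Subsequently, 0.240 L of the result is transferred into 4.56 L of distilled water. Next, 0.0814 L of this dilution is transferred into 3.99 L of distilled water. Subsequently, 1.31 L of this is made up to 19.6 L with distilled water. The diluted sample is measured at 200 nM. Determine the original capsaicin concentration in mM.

Overall dilution factor = 3.006 × 20.04 × 20 × 50.02 × 14.96 = 9.02 × 10⁵.
Original = 200 nM × 9.02 × 10⁵ = 1.80 × 10⁸ nM = 180 mM.

180 mM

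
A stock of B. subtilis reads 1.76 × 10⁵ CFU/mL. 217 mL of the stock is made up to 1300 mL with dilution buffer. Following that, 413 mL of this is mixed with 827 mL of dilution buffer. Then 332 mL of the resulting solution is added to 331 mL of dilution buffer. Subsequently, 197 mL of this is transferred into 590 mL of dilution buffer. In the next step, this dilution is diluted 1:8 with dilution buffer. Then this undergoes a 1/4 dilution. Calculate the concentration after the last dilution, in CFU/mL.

Overall dilution factor = 5.991 × 3.002 × 1.997 × 3.995 × 8 × 4 = 4592.
1.76 × 10⁵ CFU/mL / 4592 = 38.3 CFU/mL.

38.3 CFU/mL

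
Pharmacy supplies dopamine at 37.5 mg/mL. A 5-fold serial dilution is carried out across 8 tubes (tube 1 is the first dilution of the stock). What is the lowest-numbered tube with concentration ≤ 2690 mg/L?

Tube n has concentration 37.5 mg/mL / 5ⁿ.
Need 5ⁿ ≥ 37.5 mg/mL / 2690 mg/L = 13.9, so n ≥ 1.64.
First such tube: n = 2.

tube 2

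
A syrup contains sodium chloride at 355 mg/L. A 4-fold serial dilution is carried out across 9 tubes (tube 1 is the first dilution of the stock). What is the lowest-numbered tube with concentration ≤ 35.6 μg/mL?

tube 2

Tube n has concentration 355 mg/L / 4ⁿ.
Need 4ⁿ ≥ 355 mg/L / 35.6 μg/mL = 9.97, so n ≥ 1.66.
First such tube: n = 2.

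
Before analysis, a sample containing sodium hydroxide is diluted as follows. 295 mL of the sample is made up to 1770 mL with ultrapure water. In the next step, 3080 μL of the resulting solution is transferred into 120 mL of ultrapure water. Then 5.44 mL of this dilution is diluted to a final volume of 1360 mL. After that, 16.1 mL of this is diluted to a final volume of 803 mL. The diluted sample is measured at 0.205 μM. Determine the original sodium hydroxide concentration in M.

Overall dilution factor = 6 × 39.96 × 250 × 49.88 = 2.99 × 10⁶.
Original = 0.205 μM × 2.99 × 10⁶ = 6.13 × 10⁵ μM = 0.613 M.

0.613 M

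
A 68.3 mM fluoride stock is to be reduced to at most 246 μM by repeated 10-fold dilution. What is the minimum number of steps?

3

Need 10ⁿ ≥ 278, so n ≥ log(278)/log(10) = 2.44.
Minimum whole steps: n = 3.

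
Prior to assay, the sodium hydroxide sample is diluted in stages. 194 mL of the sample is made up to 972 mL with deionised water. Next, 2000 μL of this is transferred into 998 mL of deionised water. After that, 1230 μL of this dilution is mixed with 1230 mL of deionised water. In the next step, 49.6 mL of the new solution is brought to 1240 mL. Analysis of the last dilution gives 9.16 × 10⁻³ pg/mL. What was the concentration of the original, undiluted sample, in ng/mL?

Overall dilution factor = 5.010 × 500 × 1001 × 25 = 6.27 × 10⁷.
Original = 9.16 × 10⁻³ pg/mL × 6.27 × 10⁷ = 5.74 × 10⁵ pg/mL = 574 ng/mL.

574 ng/mL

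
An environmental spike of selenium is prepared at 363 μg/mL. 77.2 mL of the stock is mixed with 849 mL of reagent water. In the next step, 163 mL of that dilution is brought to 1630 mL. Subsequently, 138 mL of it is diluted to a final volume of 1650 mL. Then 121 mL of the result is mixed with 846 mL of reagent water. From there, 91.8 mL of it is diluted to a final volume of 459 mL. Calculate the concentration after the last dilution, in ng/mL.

Overall dilution factor = 12.00 × 10 × 11.96 × 7.992 × 5 = 5.73 × 10⁴.
363 μg/mL / 5.73 × 10⁴ = 6.33 × 10⁻³ μg/mL = 6.33 ng/mL.

6.33 ng/mL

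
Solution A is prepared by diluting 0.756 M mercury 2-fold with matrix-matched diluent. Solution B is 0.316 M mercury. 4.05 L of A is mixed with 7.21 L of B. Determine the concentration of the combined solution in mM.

338 mM

C_A = 0.756 M / 2 = 0.378 M.
C_mix = (C_A·V_A + C_B·V_B)/(V_A + V_B) = (0.378×4.05 + 0.316×7.21) / 11.26 = 0.338 M = 338 mM.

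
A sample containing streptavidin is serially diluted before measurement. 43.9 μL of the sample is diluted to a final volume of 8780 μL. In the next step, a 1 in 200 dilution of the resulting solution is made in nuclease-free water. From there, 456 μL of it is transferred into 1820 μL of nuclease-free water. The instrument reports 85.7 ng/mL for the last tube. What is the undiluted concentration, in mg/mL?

17.1 mg/mL

Overall dilution factor = 200 × 200 × 4.991 = 2.00 × 10⁵.
Original = 85.7 ng/mL × 2.00 × 10⁵ = 1.71 × 10⁷ ng/mL = 17.1 mg/mL.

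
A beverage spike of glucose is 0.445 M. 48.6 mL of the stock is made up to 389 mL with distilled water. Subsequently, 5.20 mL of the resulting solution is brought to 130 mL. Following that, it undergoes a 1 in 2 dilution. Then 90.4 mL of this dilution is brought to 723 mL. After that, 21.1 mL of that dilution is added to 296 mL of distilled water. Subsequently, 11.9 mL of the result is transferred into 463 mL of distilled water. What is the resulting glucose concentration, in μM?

Overall dilution factor = 8.004 × 25 × 2 × 7.998 × 15.03 × 39.91 = 1.92 × 10⁶.
0.445 M / 1.92 × 10⁶ = 2.32 × 10⁻⁷ M = 0.232 μM.

0.232 μM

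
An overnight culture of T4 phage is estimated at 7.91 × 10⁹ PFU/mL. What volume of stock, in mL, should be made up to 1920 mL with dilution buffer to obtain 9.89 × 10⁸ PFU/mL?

240 mL

V₁ = C₂V₂/C₁ = 9.89 × 10⁸ × 1920 / 7.91 × 10⁹ = 240 mL.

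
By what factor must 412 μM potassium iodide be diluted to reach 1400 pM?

2.94 × 10⁵

Factor = C₀/C_target = 412 μM / 1400 pM = 2.94 × 10⁵.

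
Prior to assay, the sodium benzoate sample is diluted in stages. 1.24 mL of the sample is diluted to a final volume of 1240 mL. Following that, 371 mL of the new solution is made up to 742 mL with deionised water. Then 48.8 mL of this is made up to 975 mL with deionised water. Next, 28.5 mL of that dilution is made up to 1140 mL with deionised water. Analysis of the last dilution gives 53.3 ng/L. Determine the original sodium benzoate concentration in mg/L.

Overall dilution factor = 1000 × 2 × 19.98 × 40 = 1.60 × 10⁶.
Original = 53.3 ng/L × 1.60 × 10⁶ = 8.52 × 10⁷ ng/L = 85.2 mg/L.

85.2 mg/L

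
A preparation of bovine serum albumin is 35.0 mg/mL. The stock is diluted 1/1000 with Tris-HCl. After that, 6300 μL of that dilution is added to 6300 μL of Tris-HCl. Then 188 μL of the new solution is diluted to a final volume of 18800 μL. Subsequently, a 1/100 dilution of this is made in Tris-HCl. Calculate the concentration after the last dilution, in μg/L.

1.75 μg/L

Overall dilution factor = 1000 × 2 × 100 × 100 = 2.00 × 10⁷.
35.0 mg/mL / 2.00 × 10⁷ = 1.75 × 10⁻⁶ mg/mL = 1.75 μg/L.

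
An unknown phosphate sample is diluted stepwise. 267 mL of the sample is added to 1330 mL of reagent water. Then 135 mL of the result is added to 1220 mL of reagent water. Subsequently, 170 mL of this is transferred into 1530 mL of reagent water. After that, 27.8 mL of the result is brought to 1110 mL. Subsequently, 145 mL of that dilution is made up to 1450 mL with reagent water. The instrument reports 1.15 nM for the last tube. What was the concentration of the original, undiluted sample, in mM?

Overall dilution factor = 5.981 × 10.04 × 10 × 39.93 × 10 = 2.40 × 10⁵.
Original = 1.15 nM × 2.40 × 10⁵ = 2.76 × 10⁵ nM = 0.276 mM.

0.276 mM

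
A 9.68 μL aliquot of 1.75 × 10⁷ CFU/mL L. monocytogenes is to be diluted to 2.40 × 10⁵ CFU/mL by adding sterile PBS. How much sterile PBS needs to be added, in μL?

696 μL

V₂ = C₁V₁/C₂ = 1.75 × 10⁷ × 9.68 / 2.40 × 10⁵ = 706 μL.
Diluent to add = V₂ − V₁ = 706 − 9.68 = 696 μL.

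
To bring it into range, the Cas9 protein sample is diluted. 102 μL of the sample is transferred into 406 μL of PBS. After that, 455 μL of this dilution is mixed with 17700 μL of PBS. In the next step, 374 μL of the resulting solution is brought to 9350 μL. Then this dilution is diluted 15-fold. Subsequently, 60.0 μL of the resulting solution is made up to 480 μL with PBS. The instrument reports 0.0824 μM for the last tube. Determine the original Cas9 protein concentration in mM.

49.1 mM

Overall dilution factor = 4.980 × 39.90 × 25 × 15 × 8 = 5.96 × 10⁵.
Original = 0.0824 μM × 5.96 × 10⁵ = 4.91 × 10⁴ μM = 49.1 mM.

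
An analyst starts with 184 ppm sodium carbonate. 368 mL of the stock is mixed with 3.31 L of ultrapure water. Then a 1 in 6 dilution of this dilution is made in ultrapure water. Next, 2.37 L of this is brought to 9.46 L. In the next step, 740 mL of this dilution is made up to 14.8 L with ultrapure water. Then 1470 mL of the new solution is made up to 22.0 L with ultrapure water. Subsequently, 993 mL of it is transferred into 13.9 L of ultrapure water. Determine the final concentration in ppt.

Overall dilution factor = 9.995 × 6 × 3.992 × 20 × 14.97 × 15.00 = 1.07 × 10⁶.
184 ppm / 1.07 × 10⁶ = 1.71 × 10⁻⁴ ppm = 171 ppt.

171 ppt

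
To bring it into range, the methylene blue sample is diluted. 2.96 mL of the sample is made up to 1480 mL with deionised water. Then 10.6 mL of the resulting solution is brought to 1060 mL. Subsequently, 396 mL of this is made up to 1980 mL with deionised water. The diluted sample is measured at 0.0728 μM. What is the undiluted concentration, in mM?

18.2 mM

Overall dilution factor = 500 × 100 × 5 = 2.50 × 10⁵.
Original = 0.0728 μM × 2.50 × 10⁵ = 1.82 × 10⁴ μM = 18.2 mM.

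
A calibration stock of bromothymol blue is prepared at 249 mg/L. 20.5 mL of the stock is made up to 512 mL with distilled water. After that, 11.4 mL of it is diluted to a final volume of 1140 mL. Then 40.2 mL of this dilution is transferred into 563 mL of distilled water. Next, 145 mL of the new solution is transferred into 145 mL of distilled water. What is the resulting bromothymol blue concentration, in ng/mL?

Overall dilution factor = 24.98 × 100 × 15.00 × 2 = 7.50 × 10⁴.
249 mg/L / 7.50 × 10⁴ = 3.32 × 10⁻³ mg/L = 3.32 ng/mL.

3.32 ng/mL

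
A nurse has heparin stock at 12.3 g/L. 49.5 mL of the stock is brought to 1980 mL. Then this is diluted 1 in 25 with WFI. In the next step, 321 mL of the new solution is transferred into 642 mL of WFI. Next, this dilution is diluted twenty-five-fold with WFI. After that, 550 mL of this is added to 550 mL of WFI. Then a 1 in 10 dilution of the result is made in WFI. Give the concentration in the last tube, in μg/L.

8.20 μg/L

Overall dilution factor = 40 × 25 × 3 × 25 × 2 × 10 = 1.50 × 10⁶.
12.3 g/L / 1.50 × 10⁶ = 8.20 × 10⁻⁶ g/L = 8.20 μg/L.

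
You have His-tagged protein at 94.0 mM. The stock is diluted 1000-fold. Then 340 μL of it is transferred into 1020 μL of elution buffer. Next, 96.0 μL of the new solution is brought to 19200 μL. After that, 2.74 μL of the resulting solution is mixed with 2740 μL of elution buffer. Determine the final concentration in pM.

Overall dilution factor = 1000 × 4 × 200 × 1001 = 8.01 × 10⁸.
94.0 mM / 8.01 × 10⁸ = 1.17 × 10⁻⁷ mM = 117 pM.

117 pM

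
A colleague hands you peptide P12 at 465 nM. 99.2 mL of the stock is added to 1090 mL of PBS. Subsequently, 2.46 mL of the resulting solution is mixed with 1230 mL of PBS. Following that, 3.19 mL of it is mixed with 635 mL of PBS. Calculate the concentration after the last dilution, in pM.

0.387 pM

Overall dilution factor = 11.99 × 501 × 200.1 = 1.20 × 10⁶.
465 nM / 1.20 × 10⁶ = 3.87 × 10⁻⁴ nM = 0.387 pM.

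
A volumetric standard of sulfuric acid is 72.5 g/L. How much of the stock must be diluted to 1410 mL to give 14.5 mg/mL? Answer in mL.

282 mL

14.5 mg/mL = 14.5 g/L.
V₁ = C₂V₂/C₁ = 14.5 × 1410 / 72.5 = 282 mL.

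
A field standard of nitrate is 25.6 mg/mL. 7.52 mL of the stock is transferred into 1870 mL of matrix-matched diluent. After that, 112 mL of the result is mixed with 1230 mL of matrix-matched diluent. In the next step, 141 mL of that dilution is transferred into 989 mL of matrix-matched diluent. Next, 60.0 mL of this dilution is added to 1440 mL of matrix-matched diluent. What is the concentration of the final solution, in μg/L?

42.7 μg/L

Overall dilution factor = 249.7 × 11.98 × 8.014 × 25 = 5.99 × 10⁵.
25.6 mg/mL / 5.99 × 10⁵ = 4.27 × 10⁻⁵ mg/mL = 42.7 μg/L.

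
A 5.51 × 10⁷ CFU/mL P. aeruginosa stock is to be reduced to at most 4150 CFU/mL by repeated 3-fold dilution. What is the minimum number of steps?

9

Need 3ⁿ ≥ 1.33 × 10⁴, so n ≥ log(1.33 × 10⁴)/log(3) = 8.64.
Minimum whole steps: n = 9.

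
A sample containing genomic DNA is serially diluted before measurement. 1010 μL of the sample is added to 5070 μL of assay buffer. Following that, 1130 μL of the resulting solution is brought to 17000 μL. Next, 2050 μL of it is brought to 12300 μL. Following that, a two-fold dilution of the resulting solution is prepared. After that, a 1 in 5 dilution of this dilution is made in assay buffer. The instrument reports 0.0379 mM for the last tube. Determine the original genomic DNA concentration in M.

0.206 M

Overall dilution factor = 6.020 × 15.04 × 6 × 2 × 5 = 5434.
Original = 0.0379 mM × 5434 = 206 mM = 0.206 M.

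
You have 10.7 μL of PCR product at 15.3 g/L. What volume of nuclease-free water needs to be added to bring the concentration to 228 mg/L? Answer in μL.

707 μL

228 mg/L = 0.228 g/L.
V₂ = C₁V₁/C₂ = 15.3 × 10.7 / 0.228 = 718 μL.
Diluent to add = V₂ − V₁ = 718 − 10.7 = 707 μL.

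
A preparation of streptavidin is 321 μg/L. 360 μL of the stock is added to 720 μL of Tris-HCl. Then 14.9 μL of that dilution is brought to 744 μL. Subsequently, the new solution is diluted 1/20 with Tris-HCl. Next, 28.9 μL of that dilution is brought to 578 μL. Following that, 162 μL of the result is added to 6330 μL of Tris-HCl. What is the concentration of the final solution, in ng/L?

0.134 ng/L

Overall dilution factor = 3 × 49.93 × 20 × 20 × 40.07 = 2.40 × 10⁶.
321 μg/L / 2.40 × 10⁶ = 1.34 × 10⁻⁴ μg/L = 0.134 ng/L.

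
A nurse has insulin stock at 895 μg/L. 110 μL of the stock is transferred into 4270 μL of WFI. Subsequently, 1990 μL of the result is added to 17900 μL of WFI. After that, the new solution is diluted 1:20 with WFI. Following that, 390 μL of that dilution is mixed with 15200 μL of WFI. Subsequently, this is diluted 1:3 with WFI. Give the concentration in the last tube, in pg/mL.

0.938 pg/mL

Overall dilution factor = 39.82 × 9.995 × 20 × 39.97 × 3 = 9.55 × 10⁵.
895 μg/L / 9.55 × 10⁵ = 9.38 × 10⁻⁴ μg/L = 0.938 pg/mL.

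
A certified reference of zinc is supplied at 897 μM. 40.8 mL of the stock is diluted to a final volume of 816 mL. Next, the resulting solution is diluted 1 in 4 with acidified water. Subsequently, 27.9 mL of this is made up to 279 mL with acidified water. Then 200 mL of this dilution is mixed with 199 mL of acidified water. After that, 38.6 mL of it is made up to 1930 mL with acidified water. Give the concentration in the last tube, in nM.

Overall dilution factor = 20 × 4 × 10 × 1.995 × 50 = 7.98 × 10⁴.
897 μM / 7.98 × 10⁴ = 0.0112 μM = 11.2 nM.

11.2 nM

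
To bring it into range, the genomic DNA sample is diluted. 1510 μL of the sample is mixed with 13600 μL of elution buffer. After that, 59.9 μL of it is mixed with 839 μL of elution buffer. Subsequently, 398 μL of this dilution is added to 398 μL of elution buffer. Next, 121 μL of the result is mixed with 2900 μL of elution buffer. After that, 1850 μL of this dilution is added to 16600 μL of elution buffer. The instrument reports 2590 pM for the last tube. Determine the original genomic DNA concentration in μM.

194 μM

Overall dilution factor = 10.01 × 15.01 × 2 × 24.97 × 9.973 = 7.48 × 10⁴.
Original = 2590 pM × 7.48 × 10⁴ = 1.94 × 10⁸ pM = 194 μM.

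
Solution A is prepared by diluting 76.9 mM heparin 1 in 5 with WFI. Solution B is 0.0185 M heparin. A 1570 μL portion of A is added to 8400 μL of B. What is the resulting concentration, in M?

0.0180 M

C_A = 76.9 mM / 5 = 15.4 mM.
C_B = 0.0185 M = 18.5 mM.
C_mix = (C_A·V_A + C_B·V_B)/(V_A + V_B) = (15.4×1570 + 18.5×8400) / 9970 = 18.0 mM = 0.0180 M.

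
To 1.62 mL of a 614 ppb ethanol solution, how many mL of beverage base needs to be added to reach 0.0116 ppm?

0.0116 ppm = 11.6 ppb.
V₂ = C₁V₁/C₂ = 614 × 1.62 / 11.6 = 85.7 mL.
Diluent to add = V₂ − V₁ = 85.7 − 1.62 = 84.1 mL.

84.1 mL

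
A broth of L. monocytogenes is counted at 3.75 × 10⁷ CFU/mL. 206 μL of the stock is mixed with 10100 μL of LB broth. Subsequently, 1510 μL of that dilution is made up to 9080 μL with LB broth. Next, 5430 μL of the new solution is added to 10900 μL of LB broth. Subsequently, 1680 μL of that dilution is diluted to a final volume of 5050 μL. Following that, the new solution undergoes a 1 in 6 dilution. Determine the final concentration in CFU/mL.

2300 CFU/mL

Overall dilution factor = 50.03 × 6.013 × 3.007 × 3.006 × 6 = 1.63 × 10⁴.
3.75 × 10⁷ CFU/mL / 1.63 × 10⁴ = 2300 CFU/mL.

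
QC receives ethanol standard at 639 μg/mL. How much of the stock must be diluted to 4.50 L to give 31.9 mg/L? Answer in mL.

31.9 mg/L = 31.9 μg/mL.
V₁ = C₂V₂/C₁ = 31.9 × 4.50 / 639 = 0.225 L = 225 mL.

225 mL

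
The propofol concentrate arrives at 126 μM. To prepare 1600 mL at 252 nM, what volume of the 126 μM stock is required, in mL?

252 nM = 0.252 μM.
V₁ = C₂V₂/C₁ = 0.252 × 1600 / 126 = 3.20 mL.

3.20 mL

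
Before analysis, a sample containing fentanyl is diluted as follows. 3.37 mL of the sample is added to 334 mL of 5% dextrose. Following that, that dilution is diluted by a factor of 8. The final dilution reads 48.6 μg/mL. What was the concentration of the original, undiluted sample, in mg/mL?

38.9 mg/mL

Overall dilution factor = 100.1 × 8 = 801.
Original = 48.6 μg/mL × 801 = 3.89 × 10⁴ μg/mL = 38.9 mg/mL.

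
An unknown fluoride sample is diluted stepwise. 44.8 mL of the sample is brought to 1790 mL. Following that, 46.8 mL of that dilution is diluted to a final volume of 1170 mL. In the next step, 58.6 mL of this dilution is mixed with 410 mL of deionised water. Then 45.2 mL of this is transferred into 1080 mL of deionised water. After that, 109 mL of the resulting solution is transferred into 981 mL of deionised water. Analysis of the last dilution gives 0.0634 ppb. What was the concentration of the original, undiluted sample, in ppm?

Overall dilution factor = 39.96 × 25 × 7.997 × 24.89 × 10 = 1.99 × 10⁶.
Original = 0.0634 ppb × 1.99 × 10⁶ = 1.26 × 10⁵ ppb = 126 ppm.

126 ppm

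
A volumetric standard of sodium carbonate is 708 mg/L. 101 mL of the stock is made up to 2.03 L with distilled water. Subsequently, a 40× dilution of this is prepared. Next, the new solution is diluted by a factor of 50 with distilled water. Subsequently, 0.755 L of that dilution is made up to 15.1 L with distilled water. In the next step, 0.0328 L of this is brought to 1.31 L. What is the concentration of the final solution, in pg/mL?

22.0 pg/mL

Overall dilution factor = 20.10 × 40 × 50 × 20 × 39.94 = 3.21 × 10⁷.
708 mg/L / 3.21 × 10⁷ = 2.20 × 10⁻⁵ mg/L = 22.0 pg/mL.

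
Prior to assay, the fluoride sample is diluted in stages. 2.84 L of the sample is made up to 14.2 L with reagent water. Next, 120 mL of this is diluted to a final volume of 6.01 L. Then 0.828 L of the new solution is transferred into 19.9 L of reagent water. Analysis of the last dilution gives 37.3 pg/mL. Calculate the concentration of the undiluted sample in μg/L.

Overall dilution factor = 5 × 50.08 × 25.03 = 6269.
Original = 37.3 pg/mL × 6269 = 2.34 × 10⁵ pg/mL = 234 μg/L.

234 μg/L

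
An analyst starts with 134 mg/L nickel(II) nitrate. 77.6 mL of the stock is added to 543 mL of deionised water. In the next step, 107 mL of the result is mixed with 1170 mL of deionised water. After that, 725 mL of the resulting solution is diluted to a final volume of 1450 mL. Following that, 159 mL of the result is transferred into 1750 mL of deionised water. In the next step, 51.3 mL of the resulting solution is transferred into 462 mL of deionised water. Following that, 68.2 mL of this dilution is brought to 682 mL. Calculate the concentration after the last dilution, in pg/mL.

584 pg/mL

Overall dilution factor = 7.997 × 11.93 × 2 × 12.01 × 10.01 × 10 = 2.29 × 10⁵.
134 mg/L / 2.29 × 10⁵ = 5.84 × 10⁻⁴ mg/L = 584 pg/mL.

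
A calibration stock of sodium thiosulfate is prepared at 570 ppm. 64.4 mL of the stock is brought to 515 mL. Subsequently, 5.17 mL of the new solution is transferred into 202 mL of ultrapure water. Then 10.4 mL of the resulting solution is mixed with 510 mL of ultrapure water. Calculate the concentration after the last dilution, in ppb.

35.5 ppb

Overall dilution factor = 7.997 × 40.07 × 50.04 = 1.60 × 10⁴.
570 ppm / 1.60 × 10⁴ = 0.0355 ppm = 35.5 ppb.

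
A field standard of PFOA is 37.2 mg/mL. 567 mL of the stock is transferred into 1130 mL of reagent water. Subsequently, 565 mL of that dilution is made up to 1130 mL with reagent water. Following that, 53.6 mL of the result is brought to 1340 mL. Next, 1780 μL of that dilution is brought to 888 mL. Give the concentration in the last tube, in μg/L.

Overall dilution factor = 2.993 × 2 × 25 × 498.9 = 7.47 × 10⁴.
37.2 mg/mL / 7.47 × 10⁴ = 4.98 × 10⁻⁴ mg/mL = 498 μg/L.

498 μg/L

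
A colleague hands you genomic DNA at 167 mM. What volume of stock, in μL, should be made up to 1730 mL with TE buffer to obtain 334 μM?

334 μM = 0.334 mM.
V₁ = C₂V₂/C₁ = 0.334 × 1730 / 167 = 3.46 mL = 3460 μL.

3460 μL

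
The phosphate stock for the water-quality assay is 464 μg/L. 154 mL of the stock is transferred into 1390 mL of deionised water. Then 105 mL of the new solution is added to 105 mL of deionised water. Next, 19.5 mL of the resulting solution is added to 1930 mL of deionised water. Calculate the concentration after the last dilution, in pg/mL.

Overall dilution factor = 10.03 × 2 × 99.97 = 2005.
464 μg/L / 2005 = 0.231 μg/L = 231 pg/mL.

231 pg/mL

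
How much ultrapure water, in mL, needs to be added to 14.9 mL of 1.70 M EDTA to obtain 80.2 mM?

80.2 mM = 0.0802 M.
V₂ = C₁V₁/C₂ = 1.70 × 14.9 / 0.0802 = 316 mL.
Diluent to add = V₂ − V₁ = 316 − 14.9 = 301 mL.

301 mL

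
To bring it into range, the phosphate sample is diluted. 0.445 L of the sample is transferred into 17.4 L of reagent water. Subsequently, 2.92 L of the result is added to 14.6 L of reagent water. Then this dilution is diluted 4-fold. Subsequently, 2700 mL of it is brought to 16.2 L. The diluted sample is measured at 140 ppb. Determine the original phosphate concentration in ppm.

808 ppm

Overall dilution factor = 40.10 × 6 × 4 × 6 = 5775.
Original = 140 ppb × 5775 = 8.08 × 10⁵ ppb = 808 ppm.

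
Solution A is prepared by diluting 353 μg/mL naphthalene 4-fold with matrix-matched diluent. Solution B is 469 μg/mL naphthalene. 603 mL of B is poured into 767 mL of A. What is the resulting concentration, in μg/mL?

256 μg/mL

C_A = 353 μg/mL / 4 = 88.2 μg/mL.
C_mix = (C_A·V_A + C_B·V_B)/(V_A + V_B) = (88.2×767 + 469×603) / 1370 = 256 μg/mL.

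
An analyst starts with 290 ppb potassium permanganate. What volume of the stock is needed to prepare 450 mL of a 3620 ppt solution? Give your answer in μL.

5620 μL

3620 ppt = 3.62 ppb.
V₁ = C₂V₂/C₁ = 3.62 × 450 / 290 = 5.62 mL = 5620 μL.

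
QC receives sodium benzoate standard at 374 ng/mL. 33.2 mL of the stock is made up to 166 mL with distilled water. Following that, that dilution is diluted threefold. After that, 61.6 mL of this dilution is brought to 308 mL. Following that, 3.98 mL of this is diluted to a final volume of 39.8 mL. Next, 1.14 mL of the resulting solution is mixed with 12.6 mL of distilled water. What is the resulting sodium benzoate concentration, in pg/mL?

Overall dilution factor = 5 × 3 × 5 × 10 × 12.05 = 9039.
374 ng/mL / 9039 = 0.0414 ng/mL = 41.4 pg/mL.

41.4 pg/mL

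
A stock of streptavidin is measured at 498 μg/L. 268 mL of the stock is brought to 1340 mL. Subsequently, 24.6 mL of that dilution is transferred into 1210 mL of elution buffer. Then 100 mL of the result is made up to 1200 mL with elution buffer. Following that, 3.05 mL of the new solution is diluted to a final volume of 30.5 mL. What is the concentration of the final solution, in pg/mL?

Overall dilution factor = 5 × 50.19 × 12 × 10 = 3.01 × 10⁴.
498 μg/L / 3.01 × 10⁴ = 0.0165 μg/L = 16.5 pg/mL.

16.5 pg/mL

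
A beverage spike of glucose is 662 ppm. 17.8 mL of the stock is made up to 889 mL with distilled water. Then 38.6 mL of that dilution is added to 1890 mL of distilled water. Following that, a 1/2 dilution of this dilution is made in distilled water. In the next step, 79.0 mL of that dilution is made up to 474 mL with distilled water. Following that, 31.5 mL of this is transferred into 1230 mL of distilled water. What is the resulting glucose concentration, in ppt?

552 ppt

Overall dilution factor = 49.94 × 49.96 × 2 × 6 × 40.05 = 1.20 × 10⁶.
662 ppm / 1.20 × 10⁶ = 5.52 × 10⁻⁴ ppm = 552 ppt.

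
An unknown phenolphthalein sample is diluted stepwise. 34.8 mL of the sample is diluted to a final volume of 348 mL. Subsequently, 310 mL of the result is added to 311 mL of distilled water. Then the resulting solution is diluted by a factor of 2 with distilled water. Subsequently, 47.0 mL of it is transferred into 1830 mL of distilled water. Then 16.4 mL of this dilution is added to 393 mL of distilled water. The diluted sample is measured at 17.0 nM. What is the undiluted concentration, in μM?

679 μM

Overall dilution factor = 10 × 2.003 × 2 × 39.94 × 24.96 = 3.99 × 10⁴.
Original = 17.0 nM × 3.99 × 10⁴ = 6.79 × 10⁵ nM = 679 μM.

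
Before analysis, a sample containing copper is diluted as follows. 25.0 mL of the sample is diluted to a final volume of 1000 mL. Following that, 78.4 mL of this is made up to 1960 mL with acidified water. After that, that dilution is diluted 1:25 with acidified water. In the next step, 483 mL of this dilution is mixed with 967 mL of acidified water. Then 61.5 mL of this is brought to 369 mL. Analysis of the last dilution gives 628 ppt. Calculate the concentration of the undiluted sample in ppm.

283 ppm

Overall dilution factor = 40 × 25 × 25 × 3.002 × 6 = 4.50 × 10⁵.
Original = 628 ppt × 4.50 × 10⁵ = 2.83 × 10⁸ ppt = 283 ppm.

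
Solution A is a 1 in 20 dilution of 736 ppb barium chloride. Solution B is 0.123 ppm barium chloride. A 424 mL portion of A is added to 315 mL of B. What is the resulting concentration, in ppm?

0.0735 ppm

C_A = 736 ppb / 20 = 36.8 ppb.
C_B = 0.123 ppm = 123 ppb.
C_mix = (C_A·V_A + C_B·V_B)/(V_A + V_B) = (36.8×424 + 123×315) / 739.0 = 73.5 ppb = 0.0735 ppm.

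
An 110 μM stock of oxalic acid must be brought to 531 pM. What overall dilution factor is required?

2.07 × 10⁵

Factor = C₀/C_target = 110 μM / 531 pM = 2.07 × 10⁵.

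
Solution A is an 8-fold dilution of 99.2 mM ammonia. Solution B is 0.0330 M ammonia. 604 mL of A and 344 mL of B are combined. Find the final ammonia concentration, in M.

0.0199 M

C_A = 99.2 mM / 8 = 12.4 mM.
C_B = 0.0330 M = 33.0 mM.
C_mix = (C_A·V_A + C_B·V_B)/(V_A + V_B) = (12.4×604 + 33.0×344) / 948.0 = 19.9 mM = 0.0199 M.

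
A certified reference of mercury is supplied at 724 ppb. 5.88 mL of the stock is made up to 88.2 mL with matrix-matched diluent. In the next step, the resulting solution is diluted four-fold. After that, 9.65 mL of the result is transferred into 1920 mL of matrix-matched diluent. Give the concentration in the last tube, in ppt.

Overall dilution factor = 15 × 4 × 200.0 = 1.20 × 10⁴.
724 ppb / 1.20 × 10⁴ = 0.0603 ppb = 60.3 ppt.

60.3 ppt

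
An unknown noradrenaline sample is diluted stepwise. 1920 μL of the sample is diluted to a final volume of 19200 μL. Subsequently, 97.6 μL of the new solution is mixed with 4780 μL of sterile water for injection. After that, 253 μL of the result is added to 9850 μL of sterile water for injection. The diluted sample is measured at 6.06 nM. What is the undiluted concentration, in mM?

0.121 mM

Overall dilution factor = 10 × 49.98 × 39.93 = 2.00 × 10⁴.
Original = 6.06 nM × 2.00 × 10⁴ = 1.21 × 10⁵ nM = 0.121 mM.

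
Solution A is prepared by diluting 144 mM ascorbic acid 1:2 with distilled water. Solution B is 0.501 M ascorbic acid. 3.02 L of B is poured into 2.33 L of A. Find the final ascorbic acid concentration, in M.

C_A = 144 mM / 2 = 72.0 mM.
C_B = 0.501 M = 501 mM.
C_mix = (C_A·V_A + C_B·V_B)/(V_A + V_B) = (72.0×2.33 + 501×3.02) / 5.350 = 314 mM = 0.314 M.

0.314 M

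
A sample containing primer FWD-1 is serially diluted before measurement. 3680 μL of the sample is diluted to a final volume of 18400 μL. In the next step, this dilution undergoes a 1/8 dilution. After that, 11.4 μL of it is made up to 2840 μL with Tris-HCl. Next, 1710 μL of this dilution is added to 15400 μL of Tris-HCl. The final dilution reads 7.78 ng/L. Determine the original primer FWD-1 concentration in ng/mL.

776 ng/mL

Overall dilution factor = 5 × 8 × 249.1 × 10.01 = 9.97 × 10⁴.
Original = 7.78 ng/L × 9.97 × 10⁴ = 7.76 × 10⁵ ng/L = 776 ng/mL.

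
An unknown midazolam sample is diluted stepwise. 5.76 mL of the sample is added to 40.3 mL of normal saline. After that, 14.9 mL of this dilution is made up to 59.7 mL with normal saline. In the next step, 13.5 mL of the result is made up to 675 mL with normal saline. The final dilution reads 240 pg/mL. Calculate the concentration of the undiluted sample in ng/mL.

Overall dilution factor = 7.997 × 4.007 × 50 = 1602.
Original = 240 pg/mL × 1602 = 3.84 × 10⁵ pg/mL = 384 ng/mL.

384 ng/mL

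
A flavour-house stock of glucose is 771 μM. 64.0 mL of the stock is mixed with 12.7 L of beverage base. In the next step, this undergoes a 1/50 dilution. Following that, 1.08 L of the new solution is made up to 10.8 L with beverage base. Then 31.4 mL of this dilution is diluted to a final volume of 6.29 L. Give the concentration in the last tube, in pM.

38.6 pM

Overall dilution factor = 199.4 × 50 × 10 × 200.3 = 2.00 × 10⁷.
771 μM / 2.00 × 10⁷ = 3.86 × 10⁻⁵ μM = 38.6 pM.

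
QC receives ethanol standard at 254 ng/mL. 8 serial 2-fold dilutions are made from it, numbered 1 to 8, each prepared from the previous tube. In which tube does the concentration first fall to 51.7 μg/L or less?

tube 3

Tube n has concentration 254 ng/mL / 2ⁿ.
Need 2ⁿ ≥ 254 ng/mL / 51.7 μg/L = 4.91, so n ≥ 2.30.
First such tube: n = 3.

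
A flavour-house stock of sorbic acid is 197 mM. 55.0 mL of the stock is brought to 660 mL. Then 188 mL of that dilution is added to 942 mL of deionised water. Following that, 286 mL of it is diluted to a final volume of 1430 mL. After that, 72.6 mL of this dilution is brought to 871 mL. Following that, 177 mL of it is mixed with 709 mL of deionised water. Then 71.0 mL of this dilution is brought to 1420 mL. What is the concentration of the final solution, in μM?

0.455 μM

Overall dilution factor = 12 × 6.011 × 5 × 12.00 × 5.006 × 20 = 4.33 × 10⁵.
197 mM / 4.33 × 10⁵ = 4.55 × 10⁻⁴ mM = 0.455 μM.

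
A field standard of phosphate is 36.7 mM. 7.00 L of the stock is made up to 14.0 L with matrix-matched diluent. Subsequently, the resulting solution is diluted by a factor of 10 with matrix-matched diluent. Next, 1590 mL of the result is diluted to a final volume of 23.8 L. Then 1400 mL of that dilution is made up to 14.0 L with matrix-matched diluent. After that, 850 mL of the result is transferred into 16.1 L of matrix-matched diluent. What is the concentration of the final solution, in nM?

Overall dilution factor = 2 × 10 × 14.97 × 10 × 19.94 = 5.97 × 10⁴.
36.7 mM / 5.97 × 10⁴ = 6.15 × 10⁻⁴ mM = 615 nM.

615 nM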